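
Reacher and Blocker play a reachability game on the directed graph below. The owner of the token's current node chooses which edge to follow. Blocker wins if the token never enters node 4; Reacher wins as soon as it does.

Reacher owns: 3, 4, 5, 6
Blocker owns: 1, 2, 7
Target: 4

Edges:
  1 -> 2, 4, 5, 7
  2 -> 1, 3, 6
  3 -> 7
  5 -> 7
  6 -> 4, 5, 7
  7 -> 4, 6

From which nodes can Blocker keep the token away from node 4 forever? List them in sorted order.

A0 = {4}
A1: add {6} — 6 (Reacher) has 6→4.
A2: add {7} — 7 (Blocker): all of {4, 6} already in.
A3: add {3, 5} — 3 (Reacher) has 3→7; 5 (Reacher) has 5→7.
A4 = A3; e.g. 1 (Blocker) can still go to 2. Fixed point.
Reacher's attractor = {3, 4, 5, 6, 7}; Blocker avoids the target exactly from the complement.

1, 2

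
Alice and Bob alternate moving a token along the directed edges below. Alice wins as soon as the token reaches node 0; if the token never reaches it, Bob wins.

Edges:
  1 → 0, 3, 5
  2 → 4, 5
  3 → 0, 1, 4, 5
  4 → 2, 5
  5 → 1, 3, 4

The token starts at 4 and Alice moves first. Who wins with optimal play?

Track states (vertex, player-to-move).
A0 = {(0,Alice), (0,Bob)}
A1: add {(1,Alice), (3,Alice)}.
A2 = A1; e.g. (1,Bob) stays out. (4,Alice) never enters ⇒ Bob avoids the target.

Bob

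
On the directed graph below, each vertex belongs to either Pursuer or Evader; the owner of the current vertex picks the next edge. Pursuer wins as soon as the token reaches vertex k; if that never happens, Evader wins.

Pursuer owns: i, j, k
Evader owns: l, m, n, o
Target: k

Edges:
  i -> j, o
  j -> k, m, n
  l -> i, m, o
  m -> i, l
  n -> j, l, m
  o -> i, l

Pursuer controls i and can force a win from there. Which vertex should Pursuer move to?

j

A0 = {k}
A1: add {j} — j (Pursuer) has j→k.
A2: add {i} — i (Pursuer) has i→j.
A3 = A2; e.g. l (Evader) can still go to m. Fixed point.
From i, successor j is in the attractor (rank 1); the other successor o is not.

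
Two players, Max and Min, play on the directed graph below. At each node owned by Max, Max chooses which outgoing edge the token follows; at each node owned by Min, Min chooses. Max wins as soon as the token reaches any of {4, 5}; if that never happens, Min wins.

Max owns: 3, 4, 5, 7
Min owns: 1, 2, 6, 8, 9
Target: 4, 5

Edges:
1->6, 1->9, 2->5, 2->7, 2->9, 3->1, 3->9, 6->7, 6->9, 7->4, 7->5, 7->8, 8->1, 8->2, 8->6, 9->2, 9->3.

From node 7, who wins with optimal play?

Max

A0 = {4, 5}
A1: add {7} — 7 (Max) has 7→4.
A2 = A1; e.g. 1 (Min) can still go to 6. Fixed point.
7 ∈ A1, so Max can force the target.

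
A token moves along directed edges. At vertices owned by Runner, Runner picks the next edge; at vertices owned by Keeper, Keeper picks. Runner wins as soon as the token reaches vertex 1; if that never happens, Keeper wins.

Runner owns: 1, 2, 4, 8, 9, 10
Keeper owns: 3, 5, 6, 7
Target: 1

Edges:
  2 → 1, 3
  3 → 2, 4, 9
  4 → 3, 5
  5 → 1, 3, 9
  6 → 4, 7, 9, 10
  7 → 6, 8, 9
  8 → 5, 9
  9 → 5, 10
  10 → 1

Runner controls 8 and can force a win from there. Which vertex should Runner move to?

9

A0 = {1}
A1: add {2, 10} — 2 (Runner) has 2→1; 10 (Runner) has 10→1.
A2: add {9} — 9 (Runner) has 9→10.
A3: add {8} — 8 (Runner) has 8→9.
A4 = A3; e.g. 3 (Keeper) can still go to 4. Fixed point.
From 8, successor 9 is in the attractor (rank 2); the other successor 5 is not.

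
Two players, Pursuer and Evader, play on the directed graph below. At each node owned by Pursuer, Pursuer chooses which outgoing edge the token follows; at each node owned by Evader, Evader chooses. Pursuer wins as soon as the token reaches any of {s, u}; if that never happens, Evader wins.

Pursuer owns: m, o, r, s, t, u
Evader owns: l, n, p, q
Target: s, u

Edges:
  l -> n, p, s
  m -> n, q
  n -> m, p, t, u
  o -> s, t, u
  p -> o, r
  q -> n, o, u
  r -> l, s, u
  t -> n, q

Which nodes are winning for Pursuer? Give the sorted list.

A0 = {s, u}
A1: add {o, r} — o (Pursuer) has o→s; r (Pursuer) has r→s.
A2: add {p} — p (Evader): all of {o, r} already in.
A3 = A2; e.g. l (Evader) can still go to n. Fixed point.
Pursuer's winning region = {o, p, r, s, u}.

o, p, r, s, u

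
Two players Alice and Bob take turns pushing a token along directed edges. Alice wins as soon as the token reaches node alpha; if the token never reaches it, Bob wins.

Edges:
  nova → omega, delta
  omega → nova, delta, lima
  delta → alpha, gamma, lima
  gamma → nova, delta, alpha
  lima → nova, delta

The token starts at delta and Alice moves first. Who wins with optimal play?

Alice

Track states (vertex, player-to-move).
A0 = {(alpha,Alice), (alpha,Bob)}
A1: add {(delta,Alice), (gamma,Alice)}.
(delta,Alice) ∈ A1 ⇒ Alice forces the target.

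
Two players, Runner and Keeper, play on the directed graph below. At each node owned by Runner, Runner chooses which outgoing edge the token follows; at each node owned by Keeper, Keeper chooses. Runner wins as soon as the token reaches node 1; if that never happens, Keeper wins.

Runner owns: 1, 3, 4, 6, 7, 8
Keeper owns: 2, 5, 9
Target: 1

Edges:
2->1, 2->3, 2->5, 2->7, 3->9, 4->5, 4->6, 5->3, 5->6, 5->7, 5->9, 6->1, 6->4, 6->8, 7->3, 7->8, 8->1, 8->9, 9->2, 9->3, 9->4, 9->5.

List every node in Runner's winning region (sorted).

A0 = {1}
A1: add {6, 8} — 6 (Runner) has 6→1; 8 (Runner) has 8→1.
A2: add {4, 7} — 4 (Runner) has 4→6; 7 (Runner) has 7→8.
A3 = A2; e.g. 2 (Keeper) can still go to 3. Fixed point.
Runner's winning region = {1, 4, 6, 7, 8}.

1, 4, 6, 7, 8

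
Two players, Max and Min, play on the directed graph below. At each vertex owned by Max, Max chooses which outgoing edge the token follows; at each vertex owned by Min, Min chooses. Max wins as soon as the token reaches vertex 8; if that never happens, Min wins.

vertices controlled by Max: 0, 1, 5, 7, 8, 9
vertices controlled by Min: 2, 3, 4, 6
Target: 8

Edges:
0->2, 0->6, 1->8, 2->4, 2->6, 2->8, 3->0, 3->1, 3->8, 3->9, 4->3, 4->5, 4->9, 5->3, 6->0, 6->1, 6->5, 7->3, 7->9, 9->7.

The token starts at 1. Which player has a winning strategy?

Max

A0 = {8}
A1: add {1} — 1 (Max) has 1→8.
A2 = A1; e.g. 0 (Max) has no edge into A1. Fixed point.
1 ∈ A1, so Max can force the target.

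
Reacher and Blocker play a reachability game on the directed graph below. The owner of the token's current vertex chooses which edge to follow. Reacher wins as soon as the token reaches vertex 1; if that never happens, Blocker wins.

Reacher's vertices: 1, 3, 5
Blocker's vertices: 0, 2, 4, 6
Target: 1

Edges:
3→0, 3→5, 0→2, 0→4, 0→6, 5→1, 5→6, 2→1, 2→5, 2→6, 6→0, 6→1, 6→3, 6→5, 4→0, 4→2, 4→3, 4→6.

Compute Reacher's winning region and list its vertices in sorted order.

A0 = {1}
A1: add {5} — 5 (Reacher) has 5→1.
A2: add {3} — 3 (Reacher) has 3→5.
A3 = A2; e.g. 0 (Blocker) can still go to 2. Fixed point.
Reacher's winning region = {1, 3, 5}.

1, 3, 5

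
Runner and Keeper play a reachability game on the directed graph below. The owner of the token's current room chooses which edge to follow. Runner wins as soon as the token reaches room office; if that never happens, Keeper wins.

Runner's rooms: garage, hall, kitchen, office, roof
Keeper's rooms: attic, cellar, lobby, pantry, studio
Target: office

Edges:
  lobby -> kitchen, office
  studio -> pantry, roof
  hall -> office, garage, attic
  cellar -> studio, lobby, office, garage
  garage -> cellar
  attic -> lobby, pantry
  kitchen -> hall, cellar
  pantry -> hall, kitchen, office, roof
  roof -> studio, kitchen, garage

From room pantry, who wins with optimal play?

A0 = {office}
A1: add {hall} — hall (Runner) has hall→office.
A2: add {kitchen} — kitchen (Runner) has kitchen→hall.
A3: add {lobby, roof} — lobby (Keeper): all of {kitchen, office} already in; roof (Runner) has roof→kitchen.
A4: add {pantry} — pantry (Keeper): all of {hall, kitchen, office, roof} already in.
pantry ∈ A4, so Runner can force the target.

Runner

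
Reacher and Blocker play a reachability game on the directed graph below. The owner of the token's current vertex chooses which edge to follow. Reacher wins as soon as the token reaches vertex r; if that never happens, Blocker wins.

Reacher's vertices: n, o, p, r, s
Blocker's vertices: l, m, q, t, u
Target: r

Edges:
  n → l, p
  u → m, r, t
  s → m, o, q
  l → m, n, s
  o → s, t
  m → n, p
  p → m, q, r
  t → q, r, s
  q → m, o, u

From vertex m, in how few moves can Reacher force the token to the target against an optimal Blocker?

A0 = {r}
A1: add {p} — p (Reacher) has p→r.
A2: add {n} — n (Reacher) has n→p.
A3: add {m} — m (Blocker): all of {n, p} already in.
m enters the attractor at level 3, so Reacher can force the target in 3 moves from there.

3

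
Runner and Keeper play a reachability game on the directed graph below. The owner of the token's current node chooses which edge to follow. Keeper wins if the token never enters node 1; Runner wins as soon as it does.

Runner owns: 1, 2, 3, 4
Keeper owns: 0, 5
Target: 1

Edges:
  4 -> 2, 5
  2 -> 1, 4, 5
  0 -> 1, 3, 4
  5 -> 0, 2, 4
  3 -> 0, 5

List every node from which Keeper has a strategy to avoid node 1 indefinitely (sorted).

0, 3, 5

A0 = {1}
A1: add {2} — 2 (Runner) has 2→1.
A2: add {4} — 4 (Runner) has 4→2.
A3 = A2; e.g. 0 (Keeper) can still go to 3. Fixed point.
Runner's attractor = {1, 2, 4}; Keeper avoids the target exactly from the complement.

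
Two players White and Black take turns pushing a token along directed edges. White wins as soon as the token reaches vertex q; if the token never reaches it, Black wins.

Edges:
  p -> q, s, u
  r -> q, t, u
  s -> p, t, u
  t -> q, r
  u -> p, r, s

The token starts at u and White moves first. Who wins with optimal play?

Black

Track states (vertex, player-to-move).
A0 = {(q,White), (q,Black)}
A1: add {(p,White), (r,White), (t,White)}.
A2: add {(t,Black)}.
A3: add {(s,White)}.
A4: add {(u,Black)}.
A5 = A4; e.g. (p,Black) stays out. (u,White) never enters ⇒ Black avoids the target.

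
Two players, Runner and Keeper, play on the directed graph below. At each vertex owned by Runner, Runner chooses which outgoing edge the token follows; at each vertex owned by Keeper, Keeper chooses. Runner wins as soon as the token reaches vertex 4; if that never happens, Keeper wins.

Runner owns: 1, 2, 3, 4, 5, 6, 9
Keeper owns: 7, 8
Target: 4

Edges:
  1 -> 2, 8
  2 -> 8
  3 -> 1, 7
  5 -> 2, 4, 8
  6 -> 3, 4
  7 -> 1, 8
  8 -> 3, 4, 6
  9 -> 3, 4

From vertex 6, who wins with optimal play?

Runner

A0 = {4}
A1: add {5, 6, 9} — 5 (Runner) has 5→4; 6 (Runner) has 6→4; 9 (Runner) has 9→4.
A2 = A1; e.g. 1 (Runner) has no edge into A1. Fixed point.
6 ∈ A1, so Runner can force the target.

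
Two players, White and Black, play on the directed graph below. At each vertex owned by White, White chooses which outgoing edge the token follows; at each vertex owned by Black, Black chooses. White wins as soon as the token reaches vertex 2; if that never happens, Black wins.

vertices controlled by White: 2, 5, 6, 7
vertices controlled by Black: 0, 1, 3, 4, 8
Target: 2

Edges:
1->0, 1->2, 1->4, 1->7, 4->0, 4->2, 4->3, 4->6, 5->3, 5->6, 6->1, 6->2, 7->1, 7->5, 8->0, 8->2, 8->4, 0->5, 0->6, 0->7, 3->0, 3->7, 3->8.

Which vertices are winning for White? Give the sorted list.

A0 = {2}
A1: add {6} — 6 (White) has 6→2.
A2: add {5} — 5 (White) has 5→6.
A3: add {7} — 7 (White) has 7→5.
A4: add {0} — 0 (Black): all of {5, 6, 7} already in.
A5 = A4; e.g. 1 (Black) can still go to 4. Fixed point.
White's winning region = {0, 2, 5, 6, 7}.

0, 2, 5, 6, 7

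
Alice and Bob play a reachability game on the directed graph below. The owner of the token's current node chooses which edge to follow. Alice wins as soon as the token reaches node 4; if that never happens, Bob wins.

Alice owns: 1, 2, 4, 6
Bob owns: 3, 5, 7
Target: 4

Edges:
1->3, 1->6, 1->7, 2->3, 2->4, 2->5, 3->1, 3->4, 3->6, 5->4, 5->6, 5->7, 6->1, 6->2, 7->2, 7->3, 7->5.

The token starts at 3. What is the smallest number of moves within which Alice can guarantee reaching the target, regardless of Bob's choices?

4

A0 = {4}
A1: add {2} — 2 (Alice) has 2→4.
A2: add {6} — 6 (Alice) has 6→2.
A3: add {1} — 1 (Alice) has 1→6.
A4: add {3} — 3 (Bob): all of {1, 4, 6} already in.
A5 = A4; e.g. 5 (Bob) can still go to 7. Fixed point.
3 enters the attractor at level 4, so Alice can force the target in 4 moves from there.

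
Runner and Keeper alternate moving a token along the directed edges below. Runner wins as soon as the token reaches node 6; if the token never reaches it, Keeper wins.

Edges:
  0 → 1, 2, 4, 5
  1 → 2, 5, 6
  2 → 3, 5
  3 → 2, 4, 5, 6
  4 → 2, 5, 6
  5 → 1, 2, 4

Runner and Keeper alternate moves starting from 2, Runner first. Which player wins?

Keeper

Track states (vertex, player-to-move).
A0 = {(6,Runner), (6,Keeper)}
A1: add {(1,Runner), (3,Runner), (4,Runner)}.
A2 = A1; e.g. (0,Runner) stays out. (2,Runner) never enters ⇒ Keeper avoids the target.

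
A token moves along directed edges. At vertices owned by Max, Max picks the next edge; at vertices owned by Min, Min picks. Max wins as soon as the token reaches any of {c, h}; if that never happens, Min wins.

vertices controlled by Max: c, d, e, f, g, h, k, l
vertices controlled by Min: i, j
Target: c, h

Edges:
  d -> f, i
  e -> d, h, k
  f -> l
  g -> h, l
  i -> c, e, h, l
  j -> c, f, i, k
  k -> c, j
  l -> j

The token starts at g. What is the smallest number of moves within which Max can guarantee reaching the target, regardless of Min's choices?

1

A0 = {c, h}
A1: add {e, g, k} — e (Max) has e→h; g (Max) has g→h; k (Max) has k→c.
A2 = A1; e.g. d (Max) has no edge into A1. Fixed point.
g enters the attractor at level 1, so Max can force the target in 1 move from there.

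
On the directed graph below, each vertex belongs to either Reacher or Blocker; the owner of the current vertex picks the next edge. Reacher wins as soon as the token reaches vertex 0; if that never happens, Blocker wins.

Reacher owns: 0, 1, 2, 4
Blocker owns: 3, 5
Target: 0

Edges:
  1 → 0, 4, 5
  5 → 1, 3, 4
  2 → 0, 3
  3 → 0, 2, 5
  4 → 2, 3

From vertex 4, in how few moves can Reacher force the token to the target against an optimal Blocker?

A0 = {0}
A1: add {1, 2} — 1 (Reacher) has 1→0; 2 (Reacher) has 2→0.
A2: add {4} — 4 (Reacher) has 4→2.
A3 = A2; e.g. 3 (Blocker) can still go to 5. Fixed point.
4 enters the attractor at level 2, so Reacher can force the target in 2 moves from there.

2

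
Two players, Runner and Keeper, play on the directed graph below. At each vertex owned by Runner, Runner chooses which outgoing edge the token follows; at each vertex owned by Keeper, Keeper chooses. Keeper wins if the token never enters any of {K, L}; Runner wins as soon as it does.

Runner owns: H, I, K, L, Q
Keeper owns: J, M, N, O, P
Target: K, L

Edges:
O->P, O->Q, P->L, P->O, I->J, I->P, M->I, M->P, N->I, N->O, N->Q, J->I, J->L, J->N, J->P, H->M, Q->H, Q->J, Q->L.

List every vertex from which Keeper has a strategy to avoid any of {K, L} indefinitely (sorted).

H, I, J, M, N, O, P

A0 = {K, L}
A1: add {Q} — Q (Runner) has Q→L.
A2 = A1; e.g. H (Runner) has no edge into A1. Fixed point.
Runner's attractor = {K, L, Q}; Keeper avoids the target exactly from the complement.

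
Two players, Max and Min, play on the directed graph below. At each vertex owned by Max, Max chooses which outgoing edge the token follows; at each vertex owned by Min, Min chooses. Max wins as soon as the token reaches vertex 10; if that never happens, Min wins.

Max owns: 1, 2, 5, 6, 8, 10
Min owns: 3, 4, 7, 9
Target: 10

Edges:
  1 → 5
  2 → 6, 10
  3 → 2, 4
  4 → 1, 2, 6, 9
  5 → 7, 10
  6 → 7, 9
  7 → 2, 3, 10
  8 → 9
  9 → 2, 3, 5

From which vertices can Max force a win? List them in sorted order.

1, 2, 5, 10

A0 = {10}
A1: add {2, 5} — 2 (Max) has 2→10; 5 (Max) has 5→10.
A2: add {1} — 1 (Max) has 1→5.
A3 = A2; e.g. 3 (Min) can still go to 4. Fixed point.
Max's winning region = {1, 2, 5, 10}.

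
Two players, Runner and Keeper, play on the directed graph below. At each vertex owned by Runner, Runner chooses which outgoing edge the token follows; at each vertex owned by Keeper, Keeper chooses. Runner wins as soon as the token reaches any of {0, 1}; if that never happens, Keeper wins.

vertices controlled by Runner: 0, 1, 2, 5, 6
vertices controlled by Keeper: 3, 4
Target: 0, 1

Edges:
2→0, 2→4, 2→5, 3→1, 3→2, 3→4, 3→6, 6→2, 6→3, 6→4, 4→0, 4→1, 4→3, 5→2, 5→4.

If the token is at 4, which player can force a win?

A0 = {0, 1}
A1: add {2} — 2 (Runner) has 2→0.
A2: add {5, 6} — 5 (Runner) has 5→2; 6 (Runner) has 6→2.
A3 = A2; e.g. 3 (Keeper) can still go to 4. Fixed point.
4 never enters the attractor, so Keeper can avoid the target forever.

Keeper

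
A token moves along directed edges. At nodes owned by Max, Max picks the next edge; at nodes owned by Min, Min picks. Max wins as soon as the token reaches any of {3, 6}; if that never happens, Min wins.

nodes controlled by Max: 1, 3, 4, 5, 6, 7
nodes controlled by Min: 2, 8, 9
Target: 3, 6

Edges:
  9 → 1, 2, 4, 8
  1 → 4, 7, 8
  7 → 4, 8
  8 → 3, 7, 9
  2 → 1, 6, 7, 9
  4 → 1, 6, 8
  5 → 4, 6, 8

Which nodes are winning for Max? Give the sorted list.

1, 3, 4, 5, 6, 7

A0 = {3, 6}
A1: add {4, 5} — 4 (Max) has 4→6; 5 (Max) has 5→6.
A2: add {1, 7} — 1 (Max) has 1→4; 7 (Max) has 7→4.
A3 = A2; e.g. 2 (Min) can still go to 9. Fixed point.
Max's winning region = {1, 3, 4, 5, 6, 7}.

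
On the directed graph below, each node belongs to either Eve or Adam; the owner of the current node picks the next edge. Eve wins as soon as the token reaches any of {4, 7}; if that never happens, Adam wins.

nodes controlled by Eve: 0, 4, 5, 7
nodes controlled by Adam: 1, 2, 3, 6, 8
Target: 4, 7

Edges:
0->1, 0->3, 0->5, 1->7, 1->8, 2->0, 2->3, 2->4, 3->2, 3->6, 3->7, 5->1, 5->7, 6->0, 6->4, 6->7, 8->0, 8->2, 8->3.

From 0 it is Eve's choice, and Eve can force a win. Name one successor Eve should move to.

A0 = {4, 7}
A1: add {5} — 5 (Eve) has 5→7.
A2: add {0} — 0 (Eve) has 0→5.
A3: add {6} — 6 (Adam): all of {0, 4, 7} already in.
A4 = A3; e.g. 1 (Adam) can still go to 8. Fixed point.
From 0, successor 5 is in the attractor (rank 1); the other successors 1, 3 are not.

5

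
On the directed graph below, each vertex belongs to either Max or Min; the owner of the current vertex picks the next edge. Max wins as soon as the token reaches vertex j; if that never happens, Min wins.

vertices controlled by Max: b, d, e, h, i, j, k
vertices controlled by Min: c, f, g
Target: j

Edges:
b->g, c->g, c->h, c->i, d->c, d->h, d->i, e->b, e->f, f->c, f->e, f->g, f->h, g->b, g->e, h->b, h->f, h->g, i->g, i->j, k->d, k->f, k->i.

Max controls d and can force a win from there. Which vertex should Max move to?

A0 = {j}
A1: add {i} — i (Max) has i→j.
A2: add {d, k} — d (Max) has d→i; k (Max) has k→i.
A3 = A2; e.g. b (Max) has no edge into A2. Fixed point.
From d, successor i is in the attractor (rank 1); the other successors c, h are not.

i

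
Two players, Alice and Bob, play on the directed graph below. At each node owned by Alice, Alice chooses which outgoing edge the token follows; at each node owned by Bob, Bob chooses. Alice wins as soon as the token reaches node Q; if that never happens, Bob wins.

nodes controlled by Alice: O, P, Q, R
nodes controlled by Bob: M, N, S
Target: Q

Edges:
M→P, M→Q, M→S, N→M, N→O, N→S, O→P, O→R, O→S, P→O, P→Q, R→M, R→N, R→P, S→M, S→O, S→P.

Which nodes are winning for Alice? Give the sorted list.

A0 = {Q}
A1: add {P} — P (Alice) has P→Q.
A2: add {O, R} — O (Alice) has O→P; R (Alice) has R→P.
A3 = A2; e.g. M (Bob) can still go to S. Fixed point.
Alice's winning region = {O, P, Q, R}.

O, P, Q, R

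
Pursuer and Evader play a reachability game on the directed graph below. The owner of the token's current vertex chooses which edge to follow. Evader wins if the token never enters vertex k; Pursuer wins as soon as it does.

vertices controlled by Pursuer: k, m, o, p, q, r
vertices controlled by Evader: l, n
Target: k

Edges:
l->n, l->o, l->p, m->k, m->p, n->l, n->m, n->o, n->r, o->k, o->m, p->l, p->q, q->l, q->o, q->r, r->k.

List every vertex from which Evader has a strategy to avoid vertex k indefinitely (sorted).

A0 = {k}
A1: add {m, o, r} — m (Pursuer) has m→k; o (Pursuer) has o→k; r (Pursuer) has r→k.
A2: add {q} — q (Pursuer) has q→o.
A3: add {p} — p (Pursuer) has p→q.
A4 = A3; e.g. l (Evader) can still go to n. Fixed point.
Pursuer's attractor = {k, m, o, p, q, r}; Evader avoids the target exactly from the complement.

l, n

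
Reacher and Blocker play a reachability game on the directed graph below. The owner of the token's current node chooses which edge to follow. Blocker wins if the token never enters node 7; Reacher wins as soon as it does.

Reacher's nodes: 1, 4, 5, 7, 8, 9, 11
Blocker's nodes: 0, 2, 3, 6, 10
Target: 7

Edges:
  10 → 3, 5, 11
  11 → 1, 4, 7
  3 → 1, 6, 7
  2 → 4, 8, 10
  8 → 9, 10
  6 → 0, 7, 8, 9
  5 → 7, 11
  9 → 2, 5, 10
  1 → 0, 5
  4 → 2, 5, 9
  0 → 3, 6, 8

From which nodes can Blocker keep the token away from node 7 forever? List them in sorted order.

0, 2, 3, 6, 10

A0 = {7}
A1: add {5, 11} — 5 (Reacher) has 5→7; 11 (Reacher) has 11→7.
A2: add {1, 4, 9} — 1 (Reacher) has 1→5; 4 (Reacher) has 4→5; 9 (Reacher) has 9→5.
A3: add {8} — 8 (Reacher) has 8→9.
A4 = A3; e.g. 0 (Blocker) can still go to 3. Fixed point.
Reacher's attractor = {1, 4, 5, 7, 8, 9, 11}; Blocker avoids the target exactly from the complement.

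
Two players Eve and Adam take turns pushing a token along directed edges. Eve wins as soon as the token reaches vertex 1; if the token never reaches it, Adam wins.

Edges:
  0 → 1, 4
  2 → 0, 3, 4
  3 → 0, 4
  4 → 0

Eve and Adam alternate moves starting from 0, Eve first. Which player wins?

Eve

Track states (vertex, player-to-move).
A0 = {(1,Eve), (1,Adam)}
A1: add {(0,Eve)}.
(0,Eve) ∈ A1 ⇒ Eve forces the target.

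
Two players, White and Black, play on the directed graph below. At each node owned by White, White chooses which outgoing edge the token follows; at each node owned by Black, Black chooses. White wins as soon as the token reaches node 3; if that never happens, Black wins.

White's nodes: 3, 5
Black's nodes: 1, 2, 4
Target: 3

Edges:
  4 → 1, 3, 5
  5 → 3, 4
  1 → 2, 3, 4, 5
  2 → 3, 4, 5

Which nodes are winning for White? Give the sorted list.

3, 5

A0 = {3}
A1: add {5} — 5 (White) has 5→3.
A2 = A1; e.g. 1 (Black) can still go to 2. Fixed point.
White's winning region = {3, 5}.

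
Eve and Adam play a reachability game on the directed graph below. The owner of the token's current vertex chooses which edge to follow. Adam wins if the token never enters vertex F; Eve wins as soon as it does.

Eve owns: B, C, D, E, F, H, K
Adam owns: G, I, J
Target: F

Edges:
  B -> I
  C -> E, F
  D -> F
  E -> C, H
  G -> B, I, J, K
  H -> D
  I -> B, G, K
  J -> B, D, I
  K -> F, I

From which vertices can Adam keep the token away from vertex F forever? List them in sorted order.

B, G, I, J

A0 = {F}
A1: add {C, D, K} — C (Eve) has C→F; D (Eve) has D→F; K (Eve) has K→F.
A2: add {E, H} — E (Eve) has E→C; H (Eve) has H→D.
A3 = A2; e.g. B (Eve) has no edge into A2. Fixed point.
Eve's attractor = {C, D, E, F, H, K}; Adam avoids the target exactly from the complement.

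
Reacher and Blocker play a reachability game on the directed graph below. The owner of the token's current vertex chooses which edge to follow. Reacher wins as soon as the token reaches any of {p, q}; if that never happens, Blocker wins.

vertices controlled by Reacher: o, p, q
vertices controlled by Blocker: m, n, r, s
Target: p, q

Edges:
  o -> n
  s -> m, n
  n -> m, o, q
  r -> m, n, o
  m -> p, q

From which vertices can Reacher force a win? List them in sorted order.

A0 = {p, q}
A1: add {m} — m (Blocker): all of {p, q} already in.
A2 = A1; e.g. n (Blocker) can still go to o. Fixed point.
Reacher's winning region = {m, p, q}.

m, p, q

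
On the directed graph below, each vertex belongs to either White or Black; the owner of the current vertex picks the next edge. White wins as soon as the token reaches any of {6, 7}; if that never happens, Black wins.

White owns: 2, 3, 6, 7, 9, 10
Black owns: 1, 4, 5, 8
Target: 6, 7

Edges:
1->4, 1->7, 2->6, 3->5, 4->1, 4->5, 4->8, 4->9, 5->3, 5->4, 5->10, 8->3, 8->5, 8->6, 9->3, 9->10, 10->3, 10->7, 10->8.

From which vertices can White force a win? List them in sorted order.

A0 = {6, 7}
A1: add {2, 10} — 2 (White) has 2→6; 10 (White) has 10→7.
A2: add {9} — 9 (White) has 9→10.
A3 = A2; e.g. 1 (Black) can still go to 4. Fixed point.
White's winning region = {2, 6, 7, 9, 10}.

2, 6, 7, 9, 10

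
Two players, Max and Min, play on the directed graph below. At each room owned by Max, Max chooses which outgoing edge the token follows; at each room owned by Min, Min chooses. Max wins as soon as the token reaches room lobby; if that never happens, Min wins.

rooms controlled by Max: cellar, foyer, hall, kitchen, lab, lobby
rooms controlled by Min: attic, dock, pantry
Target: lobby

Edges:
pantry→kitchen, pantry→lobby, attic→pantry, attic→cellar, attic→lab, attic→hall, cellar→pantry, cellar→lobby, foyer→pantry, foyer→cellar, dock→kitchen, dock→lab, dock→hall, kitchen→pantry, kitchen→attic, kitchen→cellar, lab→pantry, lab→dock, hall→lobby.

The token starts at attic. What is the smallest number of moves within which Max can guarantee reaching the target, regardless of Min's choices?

5

A0 = {lobby}
A1: add {cellar, hall} — cellar (Max) has cellar→lobby; hall (Max) has hall→lobby.
A2: add {foyer, kitchen} — foyer (Max) has foyer→cellar; kitchen (Max) has kitchen→cellar.
A3: add {pantry} — pantry (Min): all of {kitchen, lobby} already in.
A4: add {lab} — lab (Max) has lab→pantry.
A5: add {attic, dock} — attic (Min): all of {pantry, cellar, lab, hall} already in; dock (Min): all of {kitchen, lab, hall} already in.
A5 = all vertices. Fixed point.
attic enters the attractor at level 5, so Max can force the target in 5 moves from there.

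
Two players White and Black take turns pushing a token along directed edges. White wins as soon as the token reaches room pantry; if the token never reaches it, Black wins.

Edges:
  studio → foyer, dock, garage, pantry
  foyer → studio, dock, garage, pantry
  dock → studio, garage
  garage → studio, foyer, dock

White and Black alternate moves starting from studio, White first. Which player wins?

White

Track states (vertex, player-to-move).
A0 = {(pantry,White), (pantry,Black)}
A1: add {(studio,White), (foyer,White)}.
(studio,White) ∈ A1 ⇒ White forces the target.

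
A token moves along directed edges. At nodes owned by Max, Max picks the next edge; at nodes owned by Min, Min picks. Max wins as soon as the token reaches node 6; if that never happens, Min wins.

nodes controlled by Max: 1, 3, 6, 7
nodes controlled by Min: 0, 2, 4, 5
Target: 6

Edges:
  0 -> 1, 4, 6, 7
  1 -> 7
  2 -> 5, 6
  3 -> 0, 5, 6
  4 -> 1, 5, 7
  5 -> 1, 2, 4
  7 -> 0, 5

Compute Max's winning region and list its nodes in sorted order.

A0 = {6}
A1: add {3} — 3 (Max) has 3→6.
A2 = A1; e.g. 0 (Min) can still go to 1. Fixed point.
Max's winning region = {3, 6}.

3, 6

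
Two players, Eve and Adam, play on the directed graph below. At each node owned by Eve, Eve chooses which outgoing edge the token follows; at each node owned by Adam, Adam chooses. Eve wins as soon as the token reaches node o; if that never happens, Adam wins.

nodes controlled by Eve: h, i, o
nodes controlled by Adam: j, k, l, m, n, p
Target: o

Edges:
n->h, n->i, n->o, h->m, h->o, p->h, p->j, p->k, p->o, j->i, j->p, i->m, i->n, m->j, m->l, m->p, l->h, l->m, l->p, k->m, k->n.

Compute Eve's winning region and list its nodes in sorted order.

A0 = {o}
A1: add {h} — h (Eve) has h→o.
A2 = A1; e.g. i (Eve) has no edge into A1. Fixed point.
Eve's winning region = {h, o}.

h, o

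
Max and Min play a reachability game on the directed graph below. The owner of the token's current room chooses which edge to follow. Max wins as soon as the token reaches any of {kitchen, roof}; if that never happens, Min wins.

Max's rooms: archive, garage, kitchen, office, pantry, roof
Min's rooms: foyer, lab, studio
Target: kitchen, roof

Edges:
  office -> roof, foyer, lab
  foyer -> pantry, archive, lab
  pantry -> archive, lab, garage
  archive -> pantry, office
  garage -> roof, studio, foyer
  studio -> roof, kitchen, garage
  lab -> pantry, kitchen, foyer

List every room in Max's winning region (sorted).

A0 = {kitchen, roof}
A1: add {garage, office} — office (Max) has office→roof; garage (Max) has garage→roof.
A2: add {archive, pantry, studio} — pantry (Max) has pantry→garage; studio (Min): all of {roof, kitchen, garage} already in; archive (Max) has archive→office.
A3 = A2; e.g. foyer (Min) can still go to lab. Fixed point.
Max's winning region = {archive, garage, kitchen, office, pantry, roof, studio}.

archive, garage, kitchen, office, pantry, roof, studio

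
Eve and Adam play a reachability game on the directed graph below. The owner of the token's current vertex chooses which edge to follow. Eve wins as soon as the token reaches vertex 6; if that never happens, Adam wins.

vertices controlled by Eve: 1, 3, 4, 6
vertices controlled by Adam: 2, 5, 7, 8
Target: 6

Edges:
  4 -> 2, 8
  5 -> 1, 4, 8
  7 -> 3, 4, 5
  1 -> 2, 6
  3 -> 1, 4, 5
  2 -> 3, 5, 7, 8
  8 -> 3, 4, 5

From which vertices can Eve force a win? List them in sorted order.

1, 3, 6

A0 = {6}
A1: add {1} — 1 (Eve) has 1→6.
A2: add {3} — 3 (Eve) has 3→1.
A3 = A2; e.g. 2 (Adam) can still go to 5. Fixed point.
Eve's winning region = {1, 3, 6}.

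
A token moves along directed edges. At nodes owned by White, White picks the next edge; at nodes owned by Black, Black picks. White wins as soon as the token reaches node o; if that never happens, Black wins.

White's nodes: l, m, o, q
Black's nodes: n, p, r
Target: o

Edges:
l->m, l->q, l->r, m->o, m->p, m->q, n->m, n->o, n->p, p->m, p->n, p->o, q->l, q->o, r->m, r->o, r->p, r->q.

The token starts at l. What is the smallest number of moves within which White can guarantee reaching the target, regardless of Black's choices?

A0 = {o}
A1: add {m, q} — m (White) has m→o; q (White) has q→o.
A2: add {l} — l (White) has l→m.
A3 = A2; e.g. n (Black) can still go to p. Fixed point.
l enters the attractor at level 2, so White can force the target in 2 moves from there.

2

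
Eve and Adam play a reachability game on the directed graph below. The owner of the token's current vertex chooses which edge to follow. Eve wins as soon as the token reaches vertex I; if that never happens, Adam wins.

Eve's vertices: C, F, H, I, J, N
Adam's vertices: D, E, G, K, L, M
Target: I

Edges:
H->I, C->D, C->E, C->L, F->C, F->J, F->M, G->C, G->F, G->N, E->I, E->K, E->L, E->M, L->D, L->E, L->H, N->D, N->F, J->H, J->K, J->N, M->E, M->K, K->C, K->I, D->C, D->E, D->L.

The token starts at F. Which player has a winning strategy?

Eve

A0 = {I}
A1: add {H} — H (Eve) has H→I.
A2: add {J} — J (Eve) has J→H.
A3: add {F} — F (Eve) has F→J.
F ∈ A3, so Eve can force the target.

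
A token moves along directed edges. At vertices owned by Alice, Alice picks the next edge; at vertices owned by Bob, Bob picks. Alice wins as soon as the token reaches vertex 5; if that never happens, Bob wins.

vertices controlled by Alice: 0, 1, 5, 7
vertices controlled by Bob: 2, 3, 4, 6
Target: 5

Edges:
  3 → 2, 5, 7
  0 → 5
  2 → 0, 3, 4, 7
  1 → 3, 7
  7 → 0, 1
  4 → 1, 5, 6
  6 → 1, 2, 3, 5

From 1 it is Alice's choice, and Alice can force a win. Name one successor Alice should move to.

7

A0 = {5}
A1: add {0} — 0 (Alice) has 0→5.
A2: add {7} — 7 (Alice) has 7→0.
A3: add {1} — 1 (Alice) has 1→7.
A4 = A3; e.g. 2 (Bob) can still go to 3. Fixed point.
From 1, successor 7 is in the attractor (rank 2); the other successor 3 is not.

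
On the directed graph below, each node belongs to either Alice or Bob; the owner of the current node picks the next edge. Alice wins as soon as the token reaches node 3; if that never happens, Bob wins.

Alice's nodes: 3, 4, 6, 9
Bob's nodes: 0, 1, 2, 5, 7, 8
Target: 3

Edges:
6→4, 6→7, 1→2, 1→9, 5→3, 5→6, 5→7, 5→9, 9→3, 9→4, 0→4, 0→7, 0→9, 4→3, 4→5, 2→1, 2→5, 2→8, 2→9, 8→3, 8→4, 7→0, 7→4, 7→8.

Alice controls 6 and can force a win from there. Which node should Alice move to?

4

A0 = {3}
A1: add {4, 9} — 4 (Alice) has 4→3; 9 (Alice) has 9→3.
A2: add {6, 8} — 6 (Alice) has 6→4; 8 (Bob): all of {3, 4} already in.
A3 = A2; e.g. 0 (Bob) can still go to 7. Fixed point.
From 6, successor 4 is in the attractor (rank 1); the other successor 7 is not.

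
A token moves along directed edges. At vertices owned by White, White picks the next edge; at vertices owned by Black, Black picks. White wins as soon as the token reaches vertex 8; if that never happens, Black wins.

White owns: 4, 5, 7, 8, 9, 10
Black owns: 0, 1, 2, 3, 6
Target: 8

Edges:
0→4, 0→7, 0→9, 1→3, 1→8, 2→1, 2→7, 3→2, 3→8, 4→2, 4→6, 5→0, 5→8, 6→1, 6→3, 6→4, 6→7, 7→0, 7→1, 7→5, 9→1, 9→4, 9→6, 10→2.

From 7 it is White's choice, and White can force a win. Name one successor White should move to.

5

A0 = {8}
A1: add {5} — 5 (White) has 5→8.
A2: add {7} — 7 (White) has 7→5.
A3 = A2; e.g. 0 (Black) can still go to 4. Fixed point.
From 7, successor 5 is in the attractor (rank 1); the other successors 0, 1 are not.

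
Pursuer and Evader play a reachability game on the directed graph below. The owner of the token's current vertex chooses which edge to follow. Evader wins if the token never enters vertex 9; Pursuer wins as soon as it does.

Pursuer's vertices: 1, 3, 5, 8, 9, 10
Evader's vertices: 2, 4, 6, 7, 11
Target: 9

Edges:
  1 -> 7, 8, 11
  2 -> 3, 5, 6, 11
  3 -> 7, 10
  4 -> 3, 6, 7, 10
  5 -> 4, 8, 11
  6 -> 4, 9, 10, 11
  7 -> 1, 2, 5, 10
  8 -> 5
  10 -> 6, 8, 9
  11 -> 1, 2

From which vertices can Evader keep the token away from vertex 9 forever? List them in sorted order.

A0 = {9}
A1: add {10} — 10 (Pursuer) has 10→9.
A2: add {3} — 3 (Pursuer) has 3→10.
A3 = A2; e.g. 1 (Pursuer) has no edge into A2. Fixed point.
Pursuer's attractor = {3, 9, 10}; Evader avoids the target exactly from the complement.

1, 2, 4, 5, 6, 7, 8, 11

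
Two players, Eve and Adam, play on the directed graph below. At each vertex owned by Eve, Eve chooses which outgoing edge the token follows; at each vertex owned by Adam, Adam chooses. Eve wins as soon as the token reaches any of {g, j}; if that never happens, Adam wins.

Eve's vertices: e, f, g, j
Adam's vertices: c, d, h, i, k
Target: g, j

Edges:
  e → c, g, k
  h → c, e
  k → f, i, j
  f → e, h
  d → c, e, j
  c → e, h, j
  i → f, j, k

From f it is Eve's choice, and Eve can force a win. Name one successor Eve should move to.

A0 = {g, j}
A1: add {e} — e (Eve) has e→g.
A2: add {f} — f (Eve) has f→e.
A3 = A2; e.g. c (Adam) can still go to h. Fixed point.
From f, successor e is in the attractor (rank 1); the other successor h is not.

e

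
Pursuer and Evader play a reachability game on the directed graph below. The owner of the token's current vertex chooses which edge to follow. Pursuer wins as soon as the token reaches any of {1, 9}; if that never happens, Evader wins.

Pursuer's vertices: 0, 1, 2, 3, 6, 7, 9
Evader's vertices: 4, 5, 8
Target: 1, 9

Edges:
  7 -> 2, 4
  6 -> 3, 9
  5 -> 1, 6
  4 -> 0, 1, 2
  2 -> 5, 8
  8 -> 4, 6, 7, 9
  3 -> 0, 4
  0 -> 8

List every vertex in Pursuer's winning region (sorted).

1, 2, 5, 6, 7, 9

A0 = {1, 9}
A1: add {6} — 6 (Pursuer) has 6→9.
A2: add {5} — 5 (Evader): all of {1, 6} already in.
A3: add {2} — 2 (Pursuer) has 2→5.
A4: add {7} — 7 (Pursuer) has 7→2.
A5 = A4; e.g. 0 (Pursuer) has no edge into A4. Fixed point.
Pursuer's winning region = {1, 2, 5, 6, 7, 9}.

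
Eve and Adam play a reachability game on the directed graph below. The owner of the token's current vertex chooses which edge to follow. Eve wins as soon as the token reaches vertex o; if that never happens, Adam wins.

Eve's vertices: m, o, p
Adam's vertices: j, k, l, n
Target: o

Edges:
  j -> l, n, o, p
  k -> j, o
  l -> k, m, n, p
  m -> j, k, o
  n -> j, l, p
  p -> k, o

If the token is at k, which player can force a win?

A0 = {o}
A1: add {m, p} — m (Eve) has m→o; p (Eve) has p→o.
A2 = A1; e.g. j (Adam) can still go to l. Fixed point.
k never enters the attractor, so Adam can avoid the target forever.

Adam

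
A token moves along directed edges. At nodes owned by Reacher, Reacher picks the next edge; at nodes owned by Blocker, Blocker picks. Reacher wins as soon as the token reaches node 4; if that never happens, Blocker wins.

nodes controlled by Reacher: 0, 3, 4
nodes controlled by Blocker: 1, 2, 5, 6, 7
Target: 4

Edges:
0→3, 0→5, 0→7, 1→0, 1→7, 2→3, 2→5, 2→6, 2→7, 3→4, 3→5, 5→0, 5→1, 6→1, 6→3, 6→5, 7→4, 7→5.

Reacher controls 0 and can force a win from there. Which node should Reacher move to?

3

A0 = {4}
A1: add {3} — 3 (Reacher) has 3→4.
A2: add {0} — 0 (Reacher) has 0→3.
A3 = A2; e.g. 1 (Blocker) can still go to 7. Fixed point.
From 0, successor 3 is in the attractor (rank 1); the other successors 5, 7 are not.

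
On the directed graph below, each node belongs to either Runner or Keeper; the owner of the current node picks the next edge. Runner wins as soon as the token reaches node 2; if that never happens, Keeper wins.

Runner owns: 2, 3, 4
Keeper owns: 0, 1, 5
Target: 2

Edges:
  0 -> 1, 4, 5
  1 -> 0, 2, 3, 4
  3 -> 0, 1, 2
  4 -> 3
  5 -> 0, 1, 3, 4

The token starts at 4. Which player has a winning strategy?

Runner

A0 = {2}
A1: add {3} — 3 (Runner) has 3→2.
A2: add {4} — 4 (Runner) has 4→3.
A3 = A2; e.g. 0 (Keeper) can still go to 1. Fixed point.
4 ∈ A2, so Runner can force the target.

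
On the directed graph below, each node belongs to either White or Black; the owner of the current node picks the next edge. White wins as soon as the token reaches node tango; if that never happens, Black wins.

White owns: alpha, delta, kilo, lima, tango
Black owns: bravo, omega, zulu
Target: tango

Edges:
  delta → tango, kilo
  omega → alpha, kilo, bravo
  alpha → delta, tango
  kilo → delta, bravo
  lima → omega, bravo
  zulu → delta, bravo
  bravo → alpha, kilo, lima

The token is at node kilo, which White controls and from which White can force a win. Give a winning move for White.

delta

A0 = {tango}
A1: add {alpha, delta} — delta (White) has delta→tango; alpha (White) has alpha→tango.
A2: add {kilo} — kilo (White) has kilo→delta.
A3 = A2; e.g. omega (Black) can still go to bravo. Fixed point.
From kilo, successor delta is in the attractor (rank 1); the other successor bravo is not.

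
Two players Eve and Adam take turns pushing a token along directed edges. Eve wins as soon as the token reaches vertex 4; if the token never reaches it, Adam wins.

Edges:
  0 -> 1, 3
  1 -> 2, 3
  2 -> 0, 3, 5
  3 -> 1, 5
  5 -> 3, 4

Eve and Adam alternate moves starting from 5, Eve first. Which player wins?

Track states (vertex, player-to-move).
A0 = {(4,Eve), (4,Adam)}
A1: add {(5,Eve)}.
(5,Eve) ∈ A1 ⇒ Eve forces the target.

Eve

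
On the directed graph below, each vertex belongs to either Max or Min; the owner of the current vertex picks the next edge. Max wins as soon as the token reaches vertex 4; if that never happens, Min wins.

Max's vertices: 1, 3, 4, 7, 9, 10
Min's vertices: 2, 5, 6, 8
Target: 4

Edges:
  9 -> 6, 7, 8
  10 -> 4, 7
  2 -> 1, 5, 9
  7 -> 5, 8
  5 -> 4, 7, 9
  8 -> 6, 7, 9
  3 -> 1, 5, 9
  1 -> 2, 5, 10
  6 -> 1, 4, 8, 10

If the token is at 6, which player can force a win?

A0 = {4}
A1: add {10} — 10 (Max) has 10→4.
A2: add {1} — 1 (Max) has 1→10.
A3: add {3} — 3 (Max) has 3→1.
A4 = A3; e.g. 2 (Min) can still go to 5. Fixed point.
6 never enters the attractor, so Min can avoid the target forever.

Min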